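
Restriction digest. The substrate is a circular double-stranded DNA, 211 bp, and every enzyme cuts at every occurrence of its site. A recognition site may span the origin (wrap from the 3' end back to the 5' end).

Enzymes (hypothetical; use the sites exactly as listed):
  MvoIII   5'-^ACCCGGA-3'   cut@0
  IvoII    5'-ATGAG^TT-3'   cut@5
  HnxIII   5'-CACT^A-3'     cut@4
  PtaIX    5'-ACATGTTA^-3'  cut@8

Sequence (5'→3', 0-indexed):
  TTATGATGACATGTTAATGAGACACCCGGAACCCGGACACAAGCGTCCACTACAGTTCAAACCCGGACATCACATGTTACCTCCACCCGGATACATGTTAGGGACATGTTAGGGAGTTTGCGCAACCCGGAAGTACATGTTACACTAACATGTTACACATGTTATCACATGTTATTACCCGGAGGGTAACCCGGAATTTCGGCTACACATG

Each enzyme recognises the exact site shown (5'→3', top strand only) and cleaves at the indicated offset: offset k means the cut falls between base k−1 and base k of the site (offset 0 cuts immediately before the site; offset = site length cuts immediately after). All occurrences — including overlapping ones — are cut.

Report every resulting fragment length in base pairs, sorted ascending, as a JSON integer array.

[2,4,5,7,7,9,9,9,10,11,12,13,13,16,18,19,21,26]

Per-enzyme occurrences:
  MvoIII ACCCGGA/0: at [23, 30, 60, 84, 124, 176, 188] ⇒ [23, 30, 60, 84, 124, 176, 188]
  IvoII (ATGAGTT, off=5): no sites
  HnxIII CACTA/4: at [47, 142] ⇒ [51, 146]
  PtaIX ACATGTTA/8: at [8, 71, 92, 103, 134, 147, 156, 166, 206] ⇒ [3, 16, 79, 100, 111, 142, 155, 164, 174]

All cut coordinates (distinct, sorted): [3, 16, 23, 30, 51, 60, 79, 84, 100, 111, 124, 142, 146, 155, 164, 174, 176, 188]

Fragment lengths:
  3→16: 13 bp
  16→23: 7 bp
  23→30: 7 bp
  30→51: 21 bp
  51→60: 9 bp
  60→79: 19 bp
  79→84: 5 bp
  84→100: 16 bp
  100→111: 11 bp
  111→124: 13 bp
  124→142: 18 bp
  142→146: 4 bp
  146→155: 9 bp
  155→164: 9 bp
  164→174: 10 bp
  174→176: 2 bp
  176→188: 12 bp
  188→3 (wrap): 211-188+3 = 26 bp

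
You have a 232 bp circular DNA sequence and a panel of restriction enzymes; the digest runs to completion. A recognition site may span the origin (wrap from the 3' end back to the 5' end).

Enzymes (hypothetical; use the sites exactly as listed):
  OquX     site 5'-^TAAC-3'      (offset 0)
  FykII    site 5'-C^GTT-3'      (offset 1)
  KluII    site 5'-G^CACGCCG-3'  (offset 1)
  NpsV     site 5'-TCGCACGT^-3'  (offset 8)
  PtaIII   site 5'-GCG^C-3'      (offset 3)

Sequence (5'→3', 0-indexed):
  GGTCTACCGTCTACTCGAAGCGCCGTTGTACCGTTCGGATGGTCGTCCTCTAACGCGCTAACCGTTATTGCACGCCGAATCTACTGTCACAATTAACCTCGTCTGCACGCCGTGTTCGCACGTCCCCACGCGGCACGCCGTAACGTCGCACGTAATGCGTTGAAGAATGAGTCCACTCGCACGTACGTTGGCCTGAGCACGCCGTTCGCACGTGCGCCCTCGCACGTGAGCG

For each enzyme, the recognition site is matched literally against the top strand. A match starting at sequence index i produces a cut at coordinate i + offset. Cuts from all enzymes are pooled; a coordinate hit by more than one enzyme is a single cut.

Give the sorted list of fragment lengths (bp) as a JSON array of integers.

[1,2,2,3,5,5,6,7,7,7,8,10,10,11,11,12,13,18,18,23,26,27]

Scan for sites:
  OquX (TAAC, off=0): starts [50, 58, 93, 140] → cuts [50, 58, 93, 140]
  FykII (CGTT, off=1): starts [23, 31, 62, 157, 185, 202] → cuts [24, 32, 63, 158, 186, 203]
  KluII (GCACGCCG, off=1): starts [69, 104, 132, 196] → cuts [70, 105, 133, 197]
  NpsV (TCGCACGT, off=8): starts [115, 145, 176, 205, 219] → cuts [123, 153, 184, 213, 227]
  PtaIII (GCGC, off=3): starts [19, 54, 213] → cuts [22, 57, 216]

Pooled cuts: [22, 24, 32, 50, 57, 58, 63, 70, 93, 105, 123, 133, 140, 153, 158, 184, 186, 197, 203, 213, 216, 227]

Fragments:
  22→24: 2 bp
  24→32: 8 bp
  32→50: 18 bp
  50→57: 7 bp
  57→58: 1 bp
  58→63: 5 bp
  63→70: 7 bp
  70→93: 23 bp
  93→105: 12 bp
  105→123: 18 bp
  123→133: 10 bp
  133→140: 7 bp
  140→153: 13 bp
  153→158: 5 bp
  158→184: 26 bp
  184→186: 2 bp
  186→197: 11 bp
  197→203: 6 bp
  203→213: 10 bp
  213→216: 3 bp
  216→227: 11 bp
  227→22 (wrap): 232-227+22 = 27 bp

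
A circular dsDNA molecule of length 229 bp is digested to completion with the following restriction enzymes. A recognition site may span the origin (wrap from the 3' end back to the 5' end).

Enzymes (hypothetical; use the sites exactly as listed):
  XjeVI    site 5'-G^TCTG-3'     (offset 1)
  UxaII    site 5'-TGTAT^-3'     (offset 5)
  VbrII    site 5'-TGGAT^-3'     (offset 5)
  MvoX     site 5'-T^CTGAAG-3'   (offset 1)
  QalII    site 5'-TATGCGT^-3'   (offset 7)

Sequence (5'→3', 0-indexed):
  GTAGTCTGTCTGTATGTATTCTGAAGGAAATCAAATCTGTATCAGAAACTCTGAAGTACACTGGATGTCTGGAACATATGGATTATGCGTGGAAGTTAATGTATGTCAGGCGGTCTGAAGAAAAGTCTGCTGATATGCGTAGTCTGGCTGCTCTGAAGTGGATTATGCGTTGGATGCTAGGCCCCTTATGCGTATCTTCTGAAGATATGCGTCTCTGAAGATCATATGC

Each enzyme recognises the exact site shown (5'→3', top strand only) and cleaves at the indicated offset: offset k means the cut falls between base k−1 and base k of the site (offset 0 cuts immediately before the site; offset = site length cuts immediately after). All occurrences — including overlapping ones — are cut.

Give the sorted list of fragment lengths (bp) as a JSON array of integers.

Site scan:
  XjeVI GTCTG/1: at [3, 7, 66, 112, 124, 141] ⇒ [4, 8, 67, 113, 125, 142]
  UxaII TGTAT/5: at [10, 14, 37, 99] ⇒ [15, 19, 42, 104]
  VbrII TGGAT/5: at [61, 78, 158, 170] ⇒ [66, 83, 163, 175]
  MvoX TCTGAAG/1: at [19, 49, 113, 151, 197, 213] ⇒ [20, 50, 114, 152, 198, 214]
  QalII TATGCGT/7: at [83, 133, 163, 186, 205, 224] ⇒ [2, 90, 140, 170, 193, 212]

Pooled cuts: [2, 4, 8, 15, 19, 20, 42, 50, 66, 67, 83, 90, 104, 113, 114, 125, 140, 142, 152, 163, 170, 175, 193, 198, 212, 214]

Fragments:
  2→4: 2 bp
  4→8: 4 bp
  8→15: 7 bp
  15→19: 4 bp
  19→20: 1 bp
  20→42: 22 bp
  42→50: 8 bp
  50→66: 16 bp
  66→67: 1 bp
  67→83: 16 bp
  83→90: 7 bp
  90→104: 14 bp
  104→113: 9 bp
  113→114: 1 bp
  114→125: 11 bp
  125→140: 15 bp
  140→142: 2 bp
  142→152: 10 bp
  152→163: 11 bp
  163→170: 7 bp
  170→175: 5 bp
  175→193: 18 bp
  193→198: 5 bp
  198→212: 14 bp
  212→214: 2 bp
  214→2 (wrap): 229-214+2 = 17 bp

[1,1,1,2,2,2,4,4,5,5,7,7,7,8,9,10,11,11,14,14,15,16,16,17,18,22]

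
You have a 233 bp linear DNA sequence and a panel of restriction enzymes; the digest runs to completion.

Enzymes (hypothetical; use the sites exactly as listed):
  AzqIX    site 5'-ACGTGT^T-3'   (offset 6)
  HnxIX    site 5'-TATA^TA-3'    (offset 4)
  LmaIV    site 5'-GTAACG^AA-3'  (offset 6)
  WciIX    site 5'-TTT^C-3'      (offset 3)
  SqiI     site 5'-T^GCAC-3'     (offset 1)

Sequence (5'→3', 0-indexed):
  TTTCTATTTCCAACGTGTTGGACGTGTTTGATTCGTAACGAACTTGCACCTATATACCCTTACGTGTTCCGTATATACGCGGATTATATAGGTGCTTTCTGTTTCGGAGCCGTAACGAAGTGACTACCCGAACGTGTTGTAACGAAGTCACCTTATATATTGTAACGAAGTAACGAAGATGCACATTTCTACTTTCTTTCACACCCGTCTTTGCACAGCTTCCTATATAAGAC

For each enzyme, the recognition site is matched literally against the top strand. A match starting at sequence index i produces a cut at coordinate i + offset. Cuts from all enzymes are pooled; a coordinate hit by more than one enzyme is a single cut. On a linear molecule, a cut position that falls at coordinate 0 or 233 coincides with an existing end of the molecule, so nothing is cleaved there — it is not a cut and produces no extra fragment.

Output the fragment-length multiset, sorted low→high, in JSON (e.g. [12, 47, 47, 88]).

[3,4,5,5,6,6,6,7,7,8,8,8,9,9,9,10,10,13,13,13,13,13,13,15,20]

Per-enzyme occurrences:
  AzqIX (ACGTGTT, off=6): starts [12, 21, 61, 131] → cuts [18, 27, 67, 137]
  HnxIX (TATATA, off=4): starts [50, 71, 84, 153, 223] → cuts [54, 75, 88, 157, 227]
  LmaIV (GTAACGAA, off=6): starts [34, 111, 138, 161, 169] → cuts [40, 117, 144, 167, 175]
  WciIX (TTTC, off=3): starts [0, 6, 95, 101, 185, 192, 196] → cuts [3, 9, 98, 104, 188, 195, 199]
  SqiI (TGCAC, off=1): starts [44, 179, 211] → cuts [45, 180, 212]

Pooled cuts: [3, 9, 18, 27, 40, 45, 54, 67, 75, 88, 98, 104, 117, 137, 144, 157, 167, 175, 180, 188, 195, 199, 212, 227]

Fragment lengths:
  [0,3): 3 bp
  [3,9): 6 bp
  [9,18): 9 bp
  [18,27): 9 bp
  [27,40): 13 bp
  [40,45): 5 bp
  [45,54): 9 bp
  [54,67): 13 bp
  [67,75): 8 bp
  [75,88): 13 bp
  [88,98): 10 bp
  [98,104): 6 bp
  [104,117): 13 bp
  [117,137): 20 bp
  [137,144): 7 bp
  [144,157): 13 bp
  [157,167): 10 bp
  [167,175): 8 bp
  [175,180): 5 bp
  [180,188): 8 bp
  [188,195): 7 bp
  [195,199): 4 bp
  [199,212): 13 bp
  [212,227): 15 bp
  [227,233): 6 bp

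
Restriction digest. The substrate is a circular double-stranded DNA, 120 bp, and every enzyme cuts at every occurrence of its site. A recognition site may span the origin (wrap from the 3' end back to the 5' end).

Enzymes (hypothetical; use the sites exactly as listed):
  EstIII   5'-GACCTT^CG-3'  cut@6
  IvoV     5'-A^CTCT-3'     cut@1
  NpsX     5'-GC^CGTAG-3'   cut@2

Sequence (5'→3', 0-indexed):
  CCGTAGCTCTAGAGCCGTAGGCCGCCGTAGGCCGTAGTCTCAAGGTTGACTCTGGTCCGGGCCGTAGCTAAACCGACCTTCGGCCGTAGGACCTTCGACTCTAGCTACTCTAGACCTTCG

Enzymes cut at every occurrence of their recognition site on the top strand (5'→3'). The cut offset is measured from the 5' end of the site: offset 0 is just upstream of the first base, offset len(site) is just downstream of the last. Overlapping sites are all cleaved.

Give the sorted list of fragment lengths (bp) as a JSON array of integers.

Scan for sites:
  EstIII (GACCTTCG, off=6): starts [74, 89, 112] → cuts [80, 95, 118]
  IvoV (ACTCT, off=1): starts [48, 97, 106] → cuts [49, 98, 107]
  NpsX (GCCGTAG, off=2): starts [13, 23, 30, 60, 82, 119] → cuts [1, 15, 25, 32, 62, 84]

Pooled cuts: [1, 15, 25, 32, 49, 62, 80, 84, 95, 98, 107, 118]

Fragments:
  1→15: 14 bp
  15→25: 10 bp
  25→32: 7 bp
  32→49: 17 bp
  49→62: 13 bp
  62→80: 18 bp
  80→84: 4 bp
  84→95: 11 bp
  95→98: 3 bp
  98→107: 9 bp
  107→118: 11 bp
  118→1 (wrap): 120-118+1 = 3 bp

[3,3,4,7,9,10,11,11,13,14,17,18]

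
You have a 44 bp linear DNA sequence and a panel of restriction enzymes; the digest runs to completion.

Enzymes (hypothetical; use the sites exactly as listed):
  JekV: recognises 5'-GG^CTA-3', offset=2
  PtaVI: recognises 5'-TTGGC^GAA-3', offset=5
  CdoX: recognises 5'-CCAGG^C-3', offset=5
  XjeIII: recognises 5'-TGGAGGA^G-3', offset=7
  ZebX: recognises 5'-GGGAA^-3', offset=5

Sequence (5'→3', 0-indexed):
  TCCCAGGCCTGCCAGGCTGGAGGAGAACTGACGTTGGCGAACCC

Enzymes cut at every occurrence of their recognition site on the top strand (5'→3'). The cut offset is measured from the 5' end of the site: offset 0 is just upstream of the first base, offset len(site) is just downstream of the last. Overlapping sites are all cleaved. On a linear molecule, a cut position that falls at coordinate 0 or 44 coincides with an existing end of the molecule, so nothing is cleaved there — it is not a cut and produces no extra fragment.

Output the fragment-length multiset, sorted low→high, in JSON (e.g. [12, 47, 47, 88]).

Site scan:
  JekV (GGCTA, off=2): no sites
  PtaVI TTGGCGAA/5: at [33] ⇒ [38]
  CdoX CCAGGC/5: at [2, 11] ⇒ [7, 16]
  XjeIII TGGAGGAG/7: at [17] ⇒ [24]
  ZebX (GGGAA, off=5): no sites

Pooled cuts: [7, 16, 24, 38]

Fragment lengths:
  [0,7): 7 bp
  [7,16): 9 bp
  [16,24): 8 bp
  [24,38): 14 bp
  [38,44): 6 bp

[6,7,8,9,14]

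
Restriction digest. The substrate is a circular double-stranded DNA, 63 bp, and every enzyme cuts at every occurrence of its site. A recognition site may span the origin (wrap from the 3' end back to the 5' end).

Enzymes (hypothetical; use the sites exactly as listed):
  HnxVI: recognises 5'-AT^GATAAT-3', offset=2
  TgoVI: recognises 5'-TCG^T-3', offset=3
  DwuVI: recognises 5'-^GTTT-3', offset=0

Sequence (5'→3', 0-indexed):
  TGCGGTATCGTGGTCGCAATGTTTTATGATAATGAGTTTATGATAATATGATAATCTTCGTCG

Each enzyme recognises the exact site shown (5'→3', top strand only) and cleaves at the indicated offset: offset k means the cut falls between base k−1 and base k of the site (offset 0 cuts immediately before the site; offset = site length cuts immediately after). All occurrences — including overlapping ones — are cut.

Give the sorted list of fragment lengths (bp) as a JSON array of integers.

[3,6,7,8,8,10,10,11]

Site scan:
  HnxVI (ATGATAAT, off=2): starts [25, 39, 47] → cuts [27, 41, 49]
  TgoVI (TCGT, off=3): starts [7, 57, 60] → cuts [0, 10, 60]
  DwuVI (GTTT, off=0): starts [20, 35] → cuts [20, 35]

All cut coordinates (distinct, sorted): [0, 10, 20, 27, 35, 41, 49, 60]

Fragment lengths:
  0→10: 10 bp
  10→20: 10 bp
  20→27: 7 bp
  27→35: 8 bp
  35→41: 6 bp
  41→49: 8 bp
  49→60: 11 bp
  60→0 (wrap): 63-60+0 = 3 bp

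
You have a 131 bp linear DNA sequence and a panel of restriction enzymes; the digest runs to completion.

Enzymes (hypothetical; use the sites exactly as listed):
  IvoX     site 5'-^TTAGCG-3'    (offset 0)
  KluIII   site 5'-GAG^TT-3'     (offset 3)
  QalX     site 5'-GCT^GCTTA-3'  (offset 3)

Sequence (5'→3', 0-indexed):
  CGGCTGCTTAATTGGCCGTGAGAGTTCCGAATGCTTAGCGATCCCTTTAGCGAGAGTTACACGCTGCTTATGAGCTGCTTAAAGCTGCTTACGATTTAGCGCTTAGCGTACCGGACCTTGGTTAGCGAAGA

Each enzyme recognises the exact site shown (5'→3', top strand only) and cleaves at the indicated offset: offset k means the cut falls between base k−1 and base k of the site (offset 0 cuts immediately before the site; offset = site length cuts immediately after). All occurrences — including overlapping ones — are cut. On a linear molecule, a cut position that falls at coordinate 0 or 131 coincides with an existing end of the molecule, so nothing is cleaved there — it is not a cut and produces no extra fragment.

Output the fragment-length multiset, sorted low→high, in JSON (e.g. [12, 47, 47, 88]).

Scan for sites:
  IvoX TTAGCG/0: at [34, 46, 95, 102, 121] ⇒ [34, 46, 95, 102, 121]
  KluIII GAGTT/3: at [21, 53] ⇒ [24, 56]
  QalX GCTGCTTA/3: at [2, 62, 73, 83] ⇒ [5, 65, 76, 86]

All cut coordinates (distinct, sorted): [5, 24, 34, 46, 56, 65, 76, 86, 95, 102, 121]

Fragment lengths:
  [0,5): 5 bp
  [5,24): 19 bp
  [24,34): 10 bp
  [34,46): 12 bp
  [46,56): 10 bp
  [56,65): 9 bp
  [65,76): 11 bp
  [76,86): 10 bp
  [86,95): 9 bp
  [95,102): 7 bp
  [102,121): 19 bp
  [121,131): 10 bp

[5,7,9,9,10,10,10,10,11,12,19,19]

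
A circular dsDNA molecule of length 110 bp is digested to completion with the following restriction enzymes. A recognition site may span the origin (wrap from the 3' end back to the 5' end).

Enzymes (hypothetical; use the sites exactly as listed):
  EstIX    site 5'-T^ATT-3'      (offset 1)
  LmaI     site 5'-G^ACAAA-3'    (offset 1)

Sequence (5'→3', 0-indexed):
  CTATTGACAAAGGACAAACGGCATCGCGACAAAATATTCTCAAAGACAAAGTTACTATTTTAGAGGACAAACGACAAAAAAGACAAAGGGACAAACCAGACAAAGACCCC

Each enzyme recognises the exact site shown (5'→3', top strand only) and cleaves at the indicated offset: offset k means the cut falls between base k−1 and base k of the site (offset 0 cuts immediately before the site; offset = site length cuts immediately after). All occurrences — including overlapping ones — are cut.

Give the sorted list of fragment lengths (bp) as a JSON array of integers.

Scan for sites:
  EstIX (TATT, off=1): starts [1, 34, 55] → cuts [2, 35, 56]
  LmaI (GACAAA, off=1): starts [5, 12, 27, 44, 65, 72, 81, 89, 98] → cuts [6, 13, 28, 45, 66, 73, 82, 90, 99]

All cut coordinates (distinct, sorted): [2, 6, 13, 28, 35, 45, 56, 66, 73, 82, 90, 99]

Fragment lengths:
  2→6: 4 bp
  6→13: 7 bp
  13→28: 15 bp
  28→35: 7 bp
  35→45: 10 bp
  45→56: 11 bp
  56→66: 10 bp
  66→73: 7 bp
  73→82: 9 bp
  82→90: 8 bp
  90→99: 9 bp
  99→2 (wrap): 110-99+2 = 13 bp

[4,7,7,7,8,9,9,10,10,11,13,15]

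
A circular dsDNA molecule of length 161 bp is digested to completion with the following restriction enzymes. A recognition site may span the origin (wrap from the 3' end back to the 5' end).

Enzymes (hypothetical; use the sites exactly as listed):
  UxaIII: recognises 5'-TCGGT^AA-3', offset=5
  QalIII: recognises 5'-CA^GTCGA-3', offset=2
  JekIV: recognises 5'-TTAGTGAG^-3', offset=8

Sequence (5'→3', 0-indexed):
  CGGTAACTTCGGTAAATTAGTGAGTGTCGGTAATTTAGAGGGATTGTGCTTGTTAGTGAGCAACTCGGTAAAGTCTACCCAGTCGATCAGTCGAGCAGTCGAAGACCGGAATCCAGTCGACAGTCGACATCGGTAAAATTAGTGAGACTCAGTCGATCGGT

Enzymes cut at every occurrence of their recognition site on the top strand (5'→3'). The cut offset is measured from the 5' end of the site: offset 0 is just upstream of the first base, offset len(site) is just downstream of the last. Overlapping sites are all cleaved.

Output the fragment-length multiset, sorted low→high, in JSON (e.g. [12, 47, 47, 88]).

[5,7,7,8,8,9,9,11,12,12,12,14,18,29]

Site scan:
  UxaIII TCGGTAA/5: at [8, 26, 64, 129, 160] ⇒ [4, 13, 31, 69, 134]
  QalIII CAGTCGA/2: at [79, 87, 95, 113, 120, 149] ⇒ [81, 89, 97, 115, 122, 151]
  JekIV TTAGTGAG/8: at [16, 52, 138] ⇒ [24, 60, 146]

All cut coordinates (distinct, sorted): [4, 13, 24, 31, 60, 69, 81, 89, 97, 115, 122, 134, 146, 151]

Fragments:
  4→13: 9 bp
  13→24: 11 bp
  24→31: 7 bp
  31→60: 29 bp
  60→69: 9 bp
  69→81: 12 bp
  81→89: 8 bp
  89→97: 8 bp
  97→115: 18 bp
  115→122: 7 bp
  122→134: 12 bp
  134→146: 12 bp
  146→151: 5 bp
  151→4 (wrap): 161-151+4 = 14 bp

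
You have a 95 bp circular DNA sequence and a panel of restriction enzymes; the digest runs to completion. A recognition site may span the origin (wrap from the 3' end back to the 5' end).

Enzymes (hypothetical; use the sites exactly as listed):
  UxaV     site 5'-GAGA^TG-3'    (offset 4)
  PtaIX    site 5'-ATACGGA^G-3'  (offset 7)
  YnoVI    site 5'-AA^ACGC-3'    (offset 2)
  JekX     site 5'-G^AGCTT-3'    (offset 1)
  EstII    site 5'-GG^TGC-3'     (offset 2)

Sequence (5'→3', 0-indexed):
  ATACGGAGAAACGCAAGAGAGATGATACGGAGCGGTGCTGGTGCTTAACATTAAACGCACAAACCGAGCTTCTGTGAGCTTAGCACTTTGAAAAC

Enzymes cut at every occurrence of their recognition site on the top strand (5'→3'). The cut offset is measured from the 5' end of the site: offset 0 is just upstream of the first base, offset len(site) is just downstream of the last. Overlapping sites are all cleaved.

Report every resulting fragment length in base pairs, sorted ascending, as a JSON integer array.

[3,4,6,9,10,12,12,13,26]

Per-enzyme occurrences:
  UxaV (GAGATG, off=4): starts [18] → cuts [22]
  PtaIX (ATACGGAG, off=7): starts [0, 24] → cuts [7, 31]
  YnoVI (AAACGC, off=2): starts [8, 52] → cuts [10, 54]
  JekX (GAGCTT, off=1): starts [65, 75] → cuts [66, 76]
  EstII (GGTGC, off=2): starts [33, 39] → cuts [35, 41]

All cut coordinates (distinct, sorted): [7, 10, 22, 31, 35, 41, 54, 66, 76]

Fragment lengths:
  7→10: 3 bp
  10→22: 12 bp
  22→31: 9 bp
  31→35: 4 bp
  35→41: 6 bp
  41→54: 13 bp
  54→66: 12 bp
  66→76: 10 bp
  76→7 (wrap): 95-76+7 = 26 bp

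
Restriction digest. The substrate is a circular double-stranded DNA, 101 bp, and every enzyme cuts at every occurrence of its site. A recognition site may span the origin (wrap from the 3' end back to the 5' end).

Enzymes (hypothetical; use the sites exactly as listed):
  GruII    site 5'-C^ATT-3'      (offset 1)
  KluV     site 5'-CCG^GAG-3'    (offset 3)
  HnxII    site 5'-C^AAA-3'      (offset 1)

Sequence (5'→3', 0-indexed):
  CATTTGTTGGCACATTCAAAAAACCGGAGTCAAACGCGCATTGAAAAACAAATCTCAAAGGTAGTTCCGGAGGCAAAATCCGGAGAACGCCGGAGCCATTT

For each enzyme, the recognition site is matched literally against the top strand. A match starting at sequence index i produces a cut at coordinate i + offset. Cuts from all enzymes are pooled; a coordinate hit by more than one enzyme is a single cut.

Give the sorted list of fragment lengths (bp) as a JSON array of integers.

Site scan:
  GruII CATT/1: at [0, 12, 38, 96] ⇒ [1, 13, 39, 97]
  KluV CCGGAG/3: at [23, 66, 79, 89] ⇒ [26, 69, 82, 92]
  HnxII CAAA/1: at [16, 30, 48, 55, 73] ⇒ [17, 31, 49, 56, 74]

Pooled cuts: [1, 13, 17, 26, 31, 39, 49, 56, 69, 74, 82, 92, 97]

Fragment lengths:
  1→13: 12 bp
  13→17: 4 bp
  17→26: 9 bp
  26→31: 5 bp
  31→39: 8 bp
  39→49: 10 bp
  49→56: 7 bp
  56→69: 13 bp
  69→74: 5 bp
  74→82: 8 bp
  82→92: 10 bp
  92→97: 5 bp
  97→1 (wrap): 101-97+1 = 5 bp

[4,5,5,5,5,7,8,8,9,10,10,12,13]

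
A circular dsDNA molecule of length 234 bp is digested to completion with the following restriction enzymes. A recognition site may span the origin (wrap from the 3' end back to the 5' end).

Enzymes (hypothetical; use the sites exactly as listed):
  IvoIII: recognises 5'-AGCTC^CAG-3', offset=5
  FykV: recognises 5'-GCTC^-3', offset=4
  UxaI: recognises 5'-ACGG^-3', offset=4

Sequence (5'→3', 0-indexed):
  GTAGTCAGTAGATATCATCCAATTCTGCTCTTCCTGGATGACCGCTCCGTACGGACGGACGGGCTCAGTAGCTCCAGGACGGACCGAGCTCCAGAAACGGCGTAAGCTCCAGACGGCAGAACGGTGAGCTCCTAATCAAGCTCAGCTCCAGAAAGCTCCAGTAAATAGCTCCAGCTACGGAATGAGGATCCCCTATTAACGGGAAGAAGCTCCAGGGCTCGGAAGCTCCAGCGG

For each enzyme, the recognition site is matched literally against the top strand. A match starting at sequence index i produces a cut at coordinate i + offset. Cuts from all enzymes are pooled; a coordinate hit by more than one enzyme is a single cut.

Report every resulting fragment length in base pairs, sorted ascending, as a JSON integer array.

Per-enzyme occurrences:
  IvoIII AGCTCCAG/5: at [69, 86, 104, 143, 153, 166, 207, 223] ⇒ [74, 91, 109, 148, 158, 171, 212, 228]
  FykV GCTC/4: at [26, 43, 62, 70, 87, 105, 127, 139, 144, 154, 167, 208, 216, 224] ⇒ [30, 47, 66, 74, 91, 109, 131, 143, 148, 158, 171, 212, 220, 228]
  UxaI ACGG/4: at [50, 54, 58, 78, 96, 112, 120, 176, 198] ⇒ [54, 58, 62, 82, 100, 116, 124, 180, 202]

Pooled cuts: [30, 47, 54, 58, 62, 66, 74, 82, 91, 100, 109, 116, 124, 131, 143, 148, 158, 171, 180, 202, 212, 220, 228]

Fragments:
  30→47: 17 bp
  47→54: 7 bp
  54→58: 4 bp
  58→62: 4 bp
  62→66: 4 bp
  66→74: 8 bp
  74→82: 8 bp
  82→91: 9 bp
  91→100: 9 bp
  100→109: 9 bp
  109→116: 7 bp
  116→124: 8 bp
  124→131: 7 bp
  131→143: 12 bp
  143→148: 5 bp
  148→158: 10 bp
  158→171: 13 bp
  171→180: 9 bp
  180→202: 22 bp
  202→212: 10 bp
  212→220: 8 bp
  220→228: 8 bp
  228→30 (wrap): 234-228+30 = 36 bp

[4,4,4,5,7,7,7,8,8,8,8,8,9,9,9,9,10,10,12,13,17,22,36]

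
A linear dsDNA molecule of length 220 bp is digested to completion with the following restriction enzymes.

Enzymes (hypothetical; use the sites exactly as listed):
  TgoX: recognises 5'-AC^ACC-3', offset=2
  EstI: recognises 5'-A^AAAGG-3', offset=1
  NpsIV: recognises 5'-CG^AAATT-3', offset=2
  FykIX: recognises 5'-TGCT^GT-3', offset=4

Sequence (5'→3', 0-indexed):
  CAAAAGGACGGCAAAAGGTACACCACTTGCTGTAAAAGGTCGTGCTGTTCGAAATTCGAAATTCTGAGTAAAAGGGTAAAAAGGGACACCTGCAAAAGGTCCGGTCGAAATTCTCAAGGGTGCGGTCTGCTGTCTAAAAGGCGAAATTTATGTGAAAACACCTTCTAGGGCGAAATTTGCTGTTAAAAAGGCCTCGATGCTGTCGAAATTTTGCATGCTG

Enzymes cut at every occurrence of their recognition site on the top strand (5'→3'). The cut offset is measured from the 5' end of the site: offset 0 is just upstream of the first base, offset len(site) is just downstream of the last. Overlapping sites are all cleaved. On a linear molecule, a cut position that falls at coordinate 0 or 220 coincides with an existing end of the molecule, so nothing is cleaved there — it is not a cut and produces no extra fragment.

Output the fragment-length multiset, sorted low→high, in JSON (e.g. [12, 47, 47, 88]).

Scan for sites:
  TgoX (ACACC, off=2): starts [19, 85, 157] → cuts [21, 87, 159]
  EstI (AAAAGG, off=1): starts [1, 12, 33, 69, 78, 93, 135, 185] → cuts [2, 13, 34, 70, 79, 94, 136, 186]
  NpsIV (CGAAATT, off=2): starts [49, 56, 105, 141, 170, 203] → cuts [51, 58, 107, 143, 172, 205]
  FykIX (TGCTGT, off=4): starts [27, 42, 127, 177, 197] → cuts [31, 46, 131, 181, 201]

All cut coordinates (distinct, sorted): [2, 13, 21, 31, 34, 46, 51, 58, 70, 79, 87, 94, 107, 131, 136, 143, 159, 172, 181, 186, 201, 205]

Fragment lengths:
  [0,2): 2 bp
  [2,13): 11 bp
  [13,21): 8 bp
  [21,31): 10 bp
  [31,34): 3 bp
  [34,46): 12 bp
  [46,51): 5 bp
  [51,58): 7 bp
  [58,70): 12 bp
  [70,79): 9 bp
  [79,87): 8 bp
  [87,94): 7 bp
  [94,107): 13 bp
  [107,131): 24 bp
  [131,136): 5 bp
  [136,143): 7 bp
  [143,159): 16 bp
  [159,172): 13 bp
  [172,181): 9 bp
  [181,186): 5 bp
  [186,201): 15 bp
  [201,205): 4 bp
  [205,220): 15 bp

[2,3,4,5,5,5,7,7,7,8,8,9,9,10,11,12,12,13,13,15,15,16,24]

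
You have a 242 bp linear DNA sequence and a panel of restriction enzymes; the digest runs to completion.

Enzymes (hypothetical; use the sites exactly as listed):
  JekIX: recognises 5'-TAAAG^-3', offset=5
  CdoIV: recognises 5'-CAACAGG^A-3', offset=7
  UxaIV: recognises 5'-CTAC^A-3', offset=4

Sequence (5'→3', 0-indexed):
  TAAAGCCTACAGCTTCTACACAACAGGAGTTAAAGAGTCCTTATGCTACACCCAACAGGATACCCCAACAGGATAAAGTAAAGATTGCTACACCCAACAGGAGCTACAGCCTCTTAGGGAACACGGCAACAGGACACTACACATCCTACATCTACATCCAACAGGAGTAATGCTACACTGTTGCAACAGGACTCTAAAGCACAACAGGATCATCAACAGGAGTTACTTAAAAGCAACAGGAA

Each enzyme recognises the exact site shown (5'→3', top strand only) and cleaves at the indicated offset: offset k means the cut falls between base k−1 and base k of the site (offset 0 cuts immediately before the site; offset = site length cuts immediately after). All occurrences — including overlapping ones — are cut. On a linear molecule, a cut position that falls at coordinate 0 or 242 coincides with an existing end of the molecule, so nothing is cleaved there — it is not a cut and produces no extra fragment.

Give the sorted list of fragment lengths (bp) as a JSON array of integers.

Per-enzyme occurrences:
  JekIX (TAAAG, off=5): starts [0, 30, 73, 78, 194] → cuts [5, 35, 78, 83, 199]
  CdoIV (CAACAGGA, off=7): starts [20, 52, 65, 94, 126, 158, 183, 201, 213, 233] → cuts [27, 59, 72, 101, 133, 165, 190, 208, 220, 240]
  UxaIV (CTACA, off=4): starts [6, 15, 45, 87, 103, 136, 145, 151, 172] → cuts [10, 19, 49, 91, 107, 140, 149, 155, 176]

All cut coordinates (distinct, sorted): [5, 10, 19, 27, 35, 49, 59, 72, 78, 83, 91, 101, 107, 133, 140, 149, 155, 165, 176, 190, 199, 208, 220, 240]

Fragment lengths:
  [0,5): 5 bp
  [5,10): 5 bp
  [10,19): 9 bp
  [19,27): 8 bp
  [27,35): 8 bp
  [35,49): 14 bp
  [49,59): 10 bp
  [59,72): 13 bp
  [72,78): 6 bp
  [78,83): 5 bp
  [83,91): 8 bp
  [91,101): 10 bp
  [101,107): 6 bp
  [107,133): 26 bp
  [133,140): 7 bp
  [140,149): 9 bp
  [149,155): 6 bp
  [155,165): 10 bp
  [165,176): 11 bp
  [176,190): 14 bp
  [190,199): 9 bp
  [199,208): 9 bp
  [208,220): 12 bp
  [220,240): 20 bp
  [240,242): 2 bp

[2,5,5,5,6,6,6,7,8,8,8,9,9,9,9,10,10,10,11,12,13,14,14,20,26]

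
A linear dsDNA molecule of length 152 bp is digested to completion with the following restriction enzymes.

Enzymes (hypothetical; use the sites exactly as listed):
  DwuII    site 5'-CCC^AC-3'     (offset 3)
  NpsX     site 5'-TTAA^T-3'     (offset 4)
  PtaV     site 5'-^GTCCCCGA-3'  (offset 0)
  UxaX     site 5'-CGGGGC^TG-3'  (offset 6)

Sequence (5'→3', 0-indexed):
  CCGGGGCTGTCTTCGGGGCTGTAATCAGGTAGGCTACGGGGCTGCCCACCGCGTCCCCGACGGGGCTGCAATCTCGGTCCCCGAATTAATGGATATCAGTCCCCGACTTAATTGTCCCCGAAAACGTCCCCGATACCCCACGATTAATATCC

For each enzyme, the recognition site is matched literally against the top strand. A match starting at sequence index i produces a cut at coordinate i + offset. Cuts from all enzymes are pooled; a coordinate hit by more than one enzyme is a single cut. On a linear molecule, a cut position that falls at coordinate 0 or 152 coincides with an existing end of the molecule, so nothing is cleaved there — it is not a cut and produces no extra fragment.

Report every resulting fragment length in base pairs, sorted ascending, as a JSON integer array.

[2,5,5,5,7,8,9,10,12,12,13,13,14,14,23]

Site scan:
  DwuII (CCCAC, off=3): starts [44, 136] → cuts [47, 139]
  NpsX (TTAAT, off=4): starts [85, 107, 143] → cuts [89, 111, 147]
  PtaV (GTCCCCGA, off=0): starts [52, 76, 98, 113, 125] → cuts [52, 76, 98, 113, 125]
  UxaX (CGGGGCTG, off=6): starts [1, 13, 36, 60] → cuts [7, 19, 42, 66]

Pooled cuts: [7, 19, 42, 47, 52, 66, 76, 89, 98, 111, 113, 125, 139, 147]

Fragments:
  [0,7): 7 bp
  [7,19): 12 bp
  [19,42): 23 bp
  [42,47): 5 bp
  [47,52): 5 bp
  [52,66): 14 bp
  [66,76): 10 bp
  [76,89): 13 bp
  [89,98): 9 bp
  [98,111): 13 bp
  [111,113): 2 bp
  [113,125): 12 bp
  [125,139): 14 bp
  [139,147): 8 bp
  [147,152): 5 bp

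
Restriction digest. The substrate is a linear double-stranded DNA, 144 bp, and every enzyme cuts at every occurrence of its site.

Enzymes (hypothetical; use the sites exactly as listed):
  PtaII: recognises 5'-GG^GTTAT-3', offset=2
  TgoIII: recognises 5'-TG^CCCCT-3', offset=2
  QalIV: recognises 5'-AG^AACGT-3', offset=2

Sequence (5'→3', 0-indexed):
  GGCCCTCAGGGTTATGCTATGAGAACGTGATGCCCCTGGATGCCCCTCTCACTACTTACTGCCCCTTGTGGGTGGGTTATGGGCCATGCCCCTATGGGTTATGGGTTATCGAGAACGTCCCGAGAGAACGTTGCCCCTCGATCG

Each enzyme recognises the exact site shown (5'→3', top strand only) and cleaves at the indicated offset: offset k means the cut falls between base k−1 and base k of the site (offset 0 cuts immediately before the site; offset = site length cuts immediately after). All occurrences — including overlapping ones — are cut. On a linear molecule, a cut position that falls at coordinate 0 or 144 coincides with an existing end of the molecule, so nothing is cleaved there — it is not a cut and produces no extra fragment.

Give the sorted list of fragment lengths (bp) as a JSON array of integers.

Scan for sites:
  PtaII (GGGTTAT, off=2): starts [8, 73, 95, 102] → cuts [10, 75, 97, 104]
  TgoIII (TGCCCCT, off=2): starts [30, 40, 59, 86, 131] → cuts [32, 42, 61, 88, 133]
  QalIV (AGAACGT, off=2): starts [21, 111, 124] → cuts [23, 113, 126]

All cut coordinates (distinct, sorted): [10, 23, 32, 42, 61, 75, 88, 97, 104, 113, 126, 133]

Fragments:
  [0,10): 10 bp
  [10,23): 13 bp
  [23,32): 9 bp
  [32,42): 10 bp
  [42,61): 19 bp
  [61,75): 14 bp
  [75,88): 13 bp
  [88,97): 9 bp
  [97,104): 7 bp
  [104,113): 9 bp
  [113,126): 13 bp
  [126,133): 7 bp
  [133,144): 11 bp

[7,7,9,9,9,10,10,11,13,13,13,14,19]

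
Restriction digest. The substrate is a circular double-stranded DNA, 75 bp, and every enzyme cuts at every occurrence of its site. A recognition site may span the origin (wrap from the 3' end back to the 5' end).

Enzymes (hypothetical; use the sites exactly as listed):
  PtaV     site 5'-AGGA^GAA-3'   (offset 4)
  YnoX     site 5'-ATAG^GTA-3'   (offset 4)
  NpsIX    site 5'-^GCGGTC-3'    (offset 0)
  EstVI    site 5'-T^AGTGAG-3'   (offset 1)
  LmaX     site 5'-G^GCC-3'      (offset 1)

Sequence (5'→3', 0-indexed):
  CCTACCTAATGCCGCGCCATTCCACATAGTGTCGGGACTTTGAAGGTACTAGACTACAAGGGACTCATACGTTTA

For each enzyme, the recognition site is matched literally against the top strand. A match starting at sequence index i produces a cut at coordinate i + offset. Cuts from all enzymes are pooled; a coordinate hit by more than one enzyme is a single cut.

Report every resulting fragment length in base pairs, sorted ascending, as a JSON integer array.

[75]

Site scan:
  PtaV (AGGAGAA, off=4): no sites
  YnoX (ATAGGTA, off=4): no sites
  NpsIX (GCGGTC, off=0): no sites
  EstVI (TAGTGAG, off=1): no sites
  LmaX (GGCC, off=1): no sites

Pooled cuts: ∅

Fragment lengths:
  no cuts → one circular fragment of 75 bp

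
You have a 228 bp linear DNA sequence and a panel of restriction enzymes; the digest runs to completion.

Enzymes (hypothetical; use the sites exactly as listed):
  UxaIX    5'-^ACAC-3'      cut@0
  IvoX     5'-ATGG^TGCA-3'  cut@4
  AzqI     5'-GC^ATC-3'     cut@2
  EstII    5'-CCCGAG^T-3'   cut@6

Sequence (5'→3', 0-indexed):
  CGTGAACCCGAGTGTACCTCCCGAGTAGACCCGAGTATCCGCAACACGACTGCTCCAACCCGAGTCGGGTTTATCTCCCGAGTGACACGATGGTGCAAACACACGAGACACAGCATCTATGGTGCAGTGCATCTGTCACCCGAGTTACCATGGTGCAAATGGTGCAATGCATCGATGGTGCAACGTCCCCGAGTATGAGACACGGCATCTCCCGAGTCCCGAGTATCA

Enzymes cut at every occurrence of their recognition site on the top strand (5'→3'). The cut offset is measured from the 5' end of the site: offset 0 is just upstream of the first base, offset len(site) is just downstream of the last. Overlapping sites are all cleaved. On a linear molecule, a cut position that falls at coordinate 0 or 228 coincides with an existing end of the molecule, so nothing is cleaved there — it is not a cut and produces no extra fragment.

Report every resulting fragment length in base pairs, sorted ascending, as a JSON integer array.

[2,2,5,5,6,7,7,7,7,8,8,8,8,8,9,9,9,10,10,12,13,14,15,18,21]

Scan for sites:
  UxaIX (ACAC, off=0): starts [43, 84, 98, 100, 107, 199] → cuts [43, 84, 98, 100, 107, 199]
  IvoX (ATGGTGCA, off=4): starts [89, 118, 149, 158, 174] → cuts [93, 122, 153, 162, 178]
  AzqI (GCATC, off=2): starts [112, 128, 168, 204] → cuts [114, 130, 170, 206]
  EstII (CCCGAGT, off=6): starts [6, 19, 29, 58, 76, 138, 187, 210, 217] → cuts [12, 25, 35, 64, 82, 144, 193, 216, 223]

All cut coordinates (distinct, sorted): [12, 25, 35, 43, 64, 82, 84, 93, 98, 100, 107, 114, 122, 130, 144, 153, 162, 170, 178, 193, 199, 206, 216, 223]

Fragments:
  [0,12): 12 bp
  [12,25): 13 bp
  [25,35): 10 bp
  [35,43): 8 bp
  [43,64): 21 bp
  [64,82): 18 bp
  [82,84): 2 bp
  [84,93): 9 bp
  [93,98): 5 bp
  [98,100): 2 bp
  [100,107): 7 bp
  [107,114): 7 bp
  [114,122): 8 bp
  [122,130): 8 bp
  [130,144): 14 bp
  [144,153): 9 bp
  [153,162): 9 bp
  [162,170): 8 bp
  [170,178): 8 bp
  [178,193): 15 bp
  [193,199): 6 bp
  [199,206): 7 bp
  [206,216): 10 bp
  [216,223): 7 bp
  [223,228): 5 bp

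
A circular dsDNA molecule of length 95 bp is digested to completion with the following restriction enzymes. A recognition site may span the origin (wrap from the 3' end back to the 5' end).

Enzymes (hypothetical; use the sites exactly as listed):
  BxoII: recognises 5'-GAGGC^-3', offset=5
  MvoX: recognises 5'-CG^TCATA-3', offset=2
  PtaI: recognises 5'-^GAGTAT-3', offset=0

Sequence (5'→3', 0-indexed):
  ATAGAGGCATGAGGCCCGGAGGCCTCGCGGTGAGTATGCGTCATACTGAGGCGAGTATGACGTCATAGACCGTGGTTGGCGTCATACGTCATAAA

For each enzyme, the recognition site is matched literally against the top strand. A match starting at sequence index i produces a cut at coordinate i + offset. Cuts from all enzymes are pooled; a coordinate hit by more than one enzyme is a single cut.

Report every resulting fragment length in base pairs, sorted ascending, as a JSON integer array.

[7,7,8,8,9,10,12,15,19]

Per-enzyme occurrences:
  BxoII GAGGC/5: at [3, 10, 18, 47] ⇒ [8, 15, 23, 52]
  MvoX CGTCATA/2: at [38, 60, 79, 86] ⇒ [40, 62, 81, 88]
  PtaI GAGTAT/0: at [31, 52] ⇒ [31, 52]

Pooled cuts: [8, 15, 23, 31, 40, 52, 62, 81, 88]

Fragments:
  8→15: 7 bp
  15→23: 8 bp
  23→31: 8 bp
  31→40: 9 bp
  40→52: 12 bp
  52→62: 10 bp
  62→81: 19 bp
  81→88: 7 bp
  88→8 (wrap): 95-88+8 = 15 bp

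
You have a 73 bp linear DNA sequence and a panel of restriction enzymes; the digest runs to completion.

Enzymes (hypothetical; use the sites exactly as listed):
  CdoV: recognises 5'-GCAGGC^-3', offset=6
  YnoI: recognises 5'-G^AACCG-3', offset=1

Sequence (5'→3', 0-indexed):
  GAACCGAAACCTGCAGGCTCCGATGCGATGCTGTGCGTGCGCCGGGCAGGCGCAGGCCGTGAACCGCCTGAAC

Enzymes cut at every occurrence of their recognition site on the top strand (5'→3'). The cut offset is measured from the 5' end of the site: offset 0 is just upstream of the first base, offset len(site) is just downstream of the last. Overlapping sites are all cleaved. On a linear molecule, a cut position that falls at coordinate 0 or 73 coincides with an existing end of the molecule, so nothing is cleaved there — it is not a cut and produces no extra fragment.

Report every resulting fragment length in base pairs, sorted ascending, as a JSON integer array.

Per-enzyme occurrences:
  CdoV (GCAGGC, off=6): starts [12, 45, 51] → cuts [18, 51, 57]
  YnoI (GAACCG, off=1): starts [0, 60] → cuts [1, 61]

All cut coordinates (distinct, sorted): [1, 18, 51, 57, 61]

Fragments:
  [0,1): 1 bp
  [1,18): 17 bp
  [18,51): 33 bp
  [51,57): 6 bp
  [57,61): 4 bp
  [61,73): 12 bp

[1,4,6,12,17,33]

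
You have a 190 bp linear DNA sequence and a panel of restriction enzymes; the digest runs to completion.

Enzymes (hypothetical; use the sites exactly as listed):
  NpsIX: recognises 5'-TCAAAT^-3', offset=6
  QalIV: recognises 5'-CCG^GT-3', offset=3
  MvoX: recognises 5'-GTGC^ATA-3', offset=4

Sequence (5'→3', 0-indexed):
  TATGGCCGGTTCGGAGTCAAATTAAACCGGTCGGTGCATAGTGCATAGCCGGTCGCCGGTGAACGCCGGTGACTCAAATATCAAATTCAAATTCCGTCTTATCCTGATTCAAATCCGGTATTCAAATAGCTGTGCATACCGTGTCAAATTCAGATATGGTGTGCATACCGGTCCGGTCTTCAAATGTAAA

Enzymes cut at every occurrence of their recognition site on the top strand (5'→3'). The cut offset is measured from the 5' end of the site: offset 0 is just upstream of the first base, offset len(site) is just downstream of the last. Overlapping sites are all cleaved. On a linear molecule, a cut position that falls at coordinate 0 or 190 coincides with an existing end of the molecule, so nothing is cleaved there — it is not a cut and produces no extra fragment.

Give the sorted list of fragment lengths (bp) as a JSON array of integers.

Scan for sites:
  NpsIX (TCAAAT, off=6): starts [16, 73, 80, 86, 108, 121, 143, 179] → cuts [22, 79, 86, 92, 114, 127, 149, 185]
  QalIV (CCGGT, off=3): starts [5, 26, 48, 55, 65, 114, 167, 172] → cuts [8, 29, 51, 58, 68, 117, 170, 175]
  MvoX (GTGCATA, off=4): starts [33, 40, 131, 160] → cuts [37, 44, 135, 164]

All cut coordinates (distinct, sorted): [8, 22, 29, 37, 44, 51, 58, 68, 79, 86, 92, 114, 117, 127, 135, 149, 164, 170, 175, 185]

Fragments:
  [0,8): 8 bp
  [8,22): 14 bp
  [22,29): 7 bp
  [29,37): 8 bp
  [37,44): 7 bp
  [44,51): 7 bp
  [51,58): 7 bp
  [58,68): 10 bp
  [68,79): 11 bp
  [79,86): 7 bp
  [86,92): 6 bp
  [92,114): 22 bp
  [114,117): 3 bp
  [117,127): 10 bp
  [127,135): 8 bp
  [135,149): 14 bp
  [149,164): 15 bp
  [164,170): 6 bp
  [170,175): 5 bp
  [175,185): 10 bp
  [185,190): 5 bp

[3,5,5,6,6,7,7,7,7,7,8,8,8,10,10,10,11,14,14,15,22]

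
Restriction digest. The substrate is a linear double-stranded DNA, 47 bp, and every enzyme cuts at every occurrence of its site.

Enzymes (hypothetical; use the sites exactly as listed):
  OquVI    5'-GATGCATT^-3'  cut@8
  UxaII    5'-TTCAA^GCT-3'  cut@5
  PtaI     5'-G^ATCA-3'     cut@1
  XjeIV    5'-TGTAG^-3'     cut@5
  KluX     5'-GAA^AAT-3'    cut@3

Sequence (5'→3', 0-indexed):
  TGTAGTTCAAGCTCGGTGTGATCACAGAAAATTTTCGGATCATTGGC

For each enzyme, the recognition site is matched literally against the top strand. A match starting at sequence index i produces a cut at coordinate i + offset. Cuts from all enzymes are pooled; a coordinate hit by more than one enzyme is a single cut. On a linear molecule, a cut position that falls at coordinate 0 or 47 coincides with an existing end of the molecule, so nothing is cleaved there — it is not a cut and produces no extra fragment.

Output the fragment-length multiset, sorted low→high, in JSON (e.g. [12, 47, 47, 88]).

[5,5,9,9,9,10]

Per-enzyme occurrences:
  OquVI (GATGCATT, off=8): no sites
  UxaII (TTCAAGCT, off=5): starts [5] → cuts [10]
  PtaI (GATCA, off=1): starts [19, 37] → cuts [20, 38]
  XjeIV (TGTAG, off=5): starts [0] → cuts [5]
  KluX (GAAAAT, off=3): starts [26] → cuts [29]

Pooled cuts: [5, 10, 20, 29, 38]

Fragments:
  [0,5): 5 bp
  [5,10): 5 bp
  [10,20): 10 bp
  [20,29): 9 bp
  [29,38): 9 bp
  [38,47): 9 bp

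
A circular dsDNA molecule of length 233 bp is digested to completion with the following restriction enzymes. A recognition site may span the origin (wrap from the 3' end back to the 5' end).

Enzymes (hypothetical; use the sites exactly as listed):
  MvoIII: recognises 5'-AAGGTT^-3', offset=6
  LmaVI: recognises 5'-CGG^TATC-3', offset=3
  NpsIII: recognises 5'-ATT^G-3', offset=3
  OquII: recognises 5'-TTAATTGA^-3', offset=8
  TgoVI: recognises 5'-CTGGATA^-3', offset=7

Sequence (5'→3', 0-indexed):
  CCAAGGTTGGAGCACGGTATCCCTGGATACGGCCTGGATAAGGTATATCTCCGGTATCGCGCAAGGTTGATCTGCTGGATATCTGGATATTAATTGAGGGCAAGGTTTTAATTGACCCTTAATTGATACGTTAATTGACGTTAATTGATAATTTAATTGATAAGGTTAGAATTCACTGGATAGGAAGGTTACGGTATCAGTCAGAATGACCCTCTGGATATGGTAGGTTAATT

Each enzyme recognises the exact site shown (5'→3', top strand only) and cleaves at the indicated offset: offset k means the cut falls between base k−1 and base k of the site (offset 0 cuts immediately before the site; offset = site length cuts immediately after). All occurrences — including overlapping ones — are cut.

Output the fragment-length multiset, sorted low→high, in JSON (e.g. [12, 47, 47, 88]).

Site scan:
  MvoIII (AAGGTT, off=6): starts [2, 62, 101, 161, 184] → cuts [8, 68, 107, 167, 190]
  LmaVI (CGGTATC, off=3): starts [14, 51, 191] → cuts [17, 54, 194]
  NpsIII (ATTG, off=3): starts [92, 110, 121, 133, 143, 155] → cuts [95, 113, 124, 136, 146, 158]
  OquII (TTAATTGA, off=8): starts [89, 107, 118, 130, 140, 152] → cuts [97, 115, 126, 138, 148, 160]
  TgoVI (CTGGATA, off=7): starts [22, 33, 74, 82, 175, 213] → cuts [29, 40, 81, 89, 182, 220]

Pooled cuts: [8, 17, 29, 40, 54, 68, 81, 89, 95, 97, 107, 113, 115, 124, 126, 136, 138, 146, 148, 158, 160, 167, 182, 190, 194, 220]

Fragment lengths:
  8→17: 9 bp
  17→29: 12 bp
  29→40: 11 bp
  40→54: 14 bp
  54→68: 14 bp
  68→81: 13 bp
  81→89: 8 bp
  89→95: 6 bp
  95→97: 2 bp
  97→107: 10 bp
  107→113: 6 bp
  113→115: 2 bp
  115→124: 9 bp
  124→126: 2 bp
  126→136: 10 bp
  136→138: 2 bp
  138→146: 8 bp
  146→148: 2 bp
  148→158: 10 bp
  158→160: 2 bp
  160→167: 7 bp
  167→182: 15 bp
  182→190: 8 bp
  190→194: 4 bp
  194→220: 26 bp
  220→8 (wrap): 233-220+8 = 21 bp

[2,2,2,2,2,2,4,6,6,7,8,8,8,9,9,10,10,10,11,12,13,14,14,15,21,26]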